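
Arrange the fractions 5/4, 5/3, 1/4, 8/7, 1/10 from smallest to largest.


Convert to decimal for comparison:
  5/4 = 1.25
  5/3 = 1.6667
  1/4 = 0.25
  8/7 = 1.1429
  1/10 = 0.1
Decimals in increasing order: 0.1 < 0.25 < 1.1429 < 1.25 < 1.6667
Writing each back as its fraction gives the sorted order.
Final answer: 1/10, 1/4, 8/7, 5/4, 5/3


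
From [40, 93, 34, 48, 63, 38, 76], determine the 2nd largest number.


Sort descending: [93, 76, 63, 48, 40, 38, 34]
The 2nd element (1-indexed) is at index 1.
Value = 76
Final answer: 76


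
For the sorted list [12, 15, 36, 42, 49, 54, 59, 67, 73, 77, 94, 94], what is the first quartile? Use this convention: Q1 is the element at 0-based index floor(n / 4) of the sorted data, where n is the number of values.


The list has n = 12 elements.
Q1 index = floor(12 / 4) = floor(3) = 3
Counting from index 0 in the sorted data, the element at index 3 is 42.
Final answer: 42


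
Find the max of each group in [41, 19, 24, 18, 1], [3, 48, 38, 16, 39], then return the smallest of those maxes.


Find max of each group:
  Group 1: [41, 19, 24, 18, 1] -> max = 41
  Group 2: [3, 48, 38, 16, 39] -> max = 48
Maxes: [41, 48]
Minimum of maxes = 41
Final answer: 41


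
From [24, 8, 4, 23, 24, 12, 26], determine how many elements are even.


Check each element:
  24 is even
  8 is even
  4 is even
  23 is odd
  24 is even
  12 is even
  26 is even
Evens: [24, 8, 4, 24, 12, 26]
Count of evens = 6
Final answer: 6


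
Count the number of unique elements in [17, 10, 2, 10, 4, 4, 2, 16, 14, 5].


List all unique values:
Distinct values: [2, 4, 5, 10, 14, 16, 17]
Count = 7
Final answer: 7


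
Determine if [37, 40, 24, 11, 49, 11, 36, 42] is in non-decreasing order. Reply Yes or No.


Check consecutive pairs:
  37 <= 40? True
  40 <= 24? False
  24 <= 11? False
  11 <= 49? True
  49 <= 11? False
  11 <= 36? True
  36 <= 42? True
3 consecutive pair(s) are out of order, so the list is not sorted.
Final answer: No


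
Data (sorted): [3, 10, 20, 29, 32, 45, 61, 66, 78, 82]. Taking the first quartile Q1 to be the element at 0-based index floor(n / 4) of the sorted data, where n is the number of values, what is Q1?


The list has n = 10 elements.
Q1 index = floor(10 / 4) = floor(2.5) = 2
Counting from index 0 in the sorted data, the element at index 2 is 20.
Final answer: 20


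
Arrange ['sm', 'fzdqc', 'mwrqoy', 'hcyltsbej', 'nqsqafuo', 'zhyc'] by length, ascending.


Compute lengths:
  'sm' has length 2
  'fzdqc' has length 5
  'mwrqoy' has length 6
  'hcyltsbej' has length 9
  'nqsqafuo' has length 8
  'zhyc' has length 4
Lengths in increasing order: 2 < 4 < 5 < 6 < 8 < 9
Listing the words in that order gives the answer.
Final answer: ['sm', 'zhyc', 'fzdqc', 'mwrqoy', 'nqsqafuo', 'hcyltsbej']


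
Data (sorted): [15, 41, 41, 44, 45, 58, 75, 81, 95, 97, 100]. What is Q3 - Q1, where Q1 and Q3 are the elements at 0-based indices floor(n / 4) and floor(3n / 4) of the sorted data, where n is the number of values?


The data has n = 11 elements.
Q1 index = floor(11 / 4) = floor(2.75) = 2; Q3 index = floor(3 * 11 / 4) = floor(8.25) = 8
Q1 = element at index 2 = 41
Q3 = element at index 8 = 95
IQR = 95 - 41 = 54
Final answer: 54


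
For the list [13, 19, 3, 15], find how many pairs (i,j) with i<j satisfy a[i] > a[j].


For each element, count the later elements that are smaller than it:
  13 (index 0): smaller elements after it = [3] -> 1
  19 (index 1): smaller elements after it = [3, 15] -> 2
  3 (index 2): smaller elements after it = [] -> 0
Total inversions = 1 + 2 + 0 = 3
Final answer: 3


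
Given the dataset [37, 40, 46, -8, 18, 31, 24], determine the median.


First, sort the list: [-8, 18, 24, 31, 37, 40, 46]
The list has 7 elements (odd count).
The middle index is 3 (0-based), and the element there is 31.
Final answer: 31


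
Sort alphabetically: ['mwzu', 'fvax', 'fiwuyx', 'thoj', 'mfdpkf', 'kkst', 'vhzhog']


Compare strings character by character (the first differing letter decides):
  'fiwuyx' < 'fvax' since 'i' < 'v' at position 2
  'fvax' < 'kkst' since 'f' < 'k' at position 1
  'kkst' < 'mfdpkf' since 'k' < 'm' at position 1
  'mfdpkf' < 'mwzu' since 'f' < 'w' at position 2
  'mwzu' < 'thoj' since 'm' < 't' at position 1
  'thoj' < 'vhzhog' since 't' < 'v' at position 1
Chaining these comparisons gives the alphabetical order.
Final answer: ['fiwuyx', 'fvax', 'kkst', 'mfdpkf', 'mwzu', 'thoj', 'vhzhog']


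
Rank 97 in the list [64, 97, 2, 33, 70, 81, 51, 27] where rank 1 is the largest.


Sort descending: [97, 81, 70, 64, 51, 33, 27, 2]
Find 97 in the sorted list.
97 is at position 1.
Final answer: 1


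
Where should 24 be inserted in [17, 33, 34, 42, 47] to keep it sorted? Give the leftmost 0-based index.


List is sorted: [17, 33, 34, 42, 47]
We need the leftmost position where 24 can be inserted, i.e. the first index whose element is >= 24 (or the end of the list if none is).
Binary search with low=0, high=5 (0-based indices):
  low=0, high=5, mid=2: a[2]=34 >= 24, so high = 2
  low=0, high=2, mid=1: a[1]=33 >= 24, so high = 1
  low=0, high=1, mid=0: a[0]=17 < 24, so low = 1
Now low = high = 1, so the insertion index is 1.
Final answer: 1


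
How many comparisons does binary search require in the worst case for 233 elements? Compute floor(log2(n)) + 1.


Binary search halves the search space each step.
Maximum comparisons = floor(log2(233)) + 1
log2(233) = 7.8642
floor(log2(233)) = 7, so 7 + 1 = 8
Final answer: 8


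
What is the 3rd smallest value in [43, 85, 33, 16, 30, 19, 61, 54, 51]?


Sort ascending: [16, 19, 30, 33, 43, 51, 54, 61, 85]
The 3rd element (1-indexed) is at index 2.
Value = 30
Final answer: 30


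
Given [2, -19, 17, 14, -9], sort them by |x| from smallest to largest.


Compute absolute values:
  |2| = 2
  |-19| = 19
  |17| = 17
  |14| = 14
  |-9| = 9
Absolute values in increasing order: 2 < 9 < 14 < 17 < 19
Listing the original numbers in that order gives the answer.
Final answer: [2, -9, 14, 17, -19]


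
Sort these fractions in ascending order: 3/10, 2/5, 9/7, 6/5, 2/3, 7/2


Convert to decimal for comparison:
  3/10 = 0.3
  2/5 = 0.4
  9/7 = 1.2857
  6/5 = 1.2
  2/3 = 0.6667
  7/2 = 3.5
Decimals in increasing order: 0.3 < 0.4 < 0.6667 < 1.2 < 1.2857 < 3.5
Writing each back as its fraction gives the sorted order.
Final answer: 3/10, 2/5, 2/3, 6/5, 9/7, 7/2


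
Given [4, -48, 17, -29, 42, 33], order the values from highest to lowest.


Original list: [4, -48, 17, -29, 42, 33]
Repeatedly take the largest remaining element:
  Remaining [4, -48, 17, -29, 42, 33] -> largest is 42
  Remaining [4, -48, 17, -29, 33] -> largest is 33
  Remaining [4, -48, 17, -29] -> largest is 17
  Remaining [4, -48, -29] -> largest is 4
  Remaining [-48, -29] -> largest is -29
  Remaining [-48] -> largest is -48
Collecting the picks in order gives the descending list.
Final answer: [42, 33, 17, 4, -29, -48]


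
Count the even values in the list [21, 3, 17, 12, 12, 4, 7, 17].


Check each element:
  21 is odd
  3 is odd
  17 is odd
  12 is even
  12 is even
  4 is even
  7 is odd
  17 is odd
Evens: [12, 12, 4]
Count of evens = 3
Final answer: 3


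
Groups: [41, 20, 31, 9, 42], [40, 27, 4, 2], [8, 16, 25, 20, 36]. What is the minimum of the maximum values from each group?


Find max of each group:
  Group 1: [41, 20, 31, 9, 42] -> max = 42
  Group 2: [40, 27, 4, 2] -> max = 40
  Group 3: [8, 16, 25, 20, 36] -> max = 36
Maxes: [42, 40, 36]
Minimum of maxes = 36
Final answer: 36


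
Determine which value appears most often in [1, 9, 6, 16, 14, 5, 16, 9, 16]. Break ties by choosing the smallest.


Count the frequency of each value:
  1 appears 1 time(s)
  5 appears 1 time(s)
  6 appears 1 time(s)
  9 appears 2 time(s)
  14 appears 1 time(s)
  16 appears 3 time(s)
Maximum frequency is 3.
Only 16 reaches that frequency, so it is the mode.
Final answer: 16


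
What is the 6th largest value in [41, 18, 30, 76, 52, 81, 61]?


Sort descending: [81, 76, 61, 52, 41, 30, 18]
The 6th element (1-indexed) is at index 5.
Value = 30
Final answer: 30


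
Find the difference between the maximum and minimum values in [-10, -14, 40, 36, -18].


Maximum value: 40
Minimum value: -18
Range = 40 - (-18) = 58
Final answer: 58


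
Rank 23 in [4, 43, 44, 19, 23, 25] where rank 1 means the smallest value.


Sort ascending: [4, 19, 23, 25, 43, 44]
Find 23 in the sorted list.
23 is at position 3 (1-indexed).
Final answer: 3


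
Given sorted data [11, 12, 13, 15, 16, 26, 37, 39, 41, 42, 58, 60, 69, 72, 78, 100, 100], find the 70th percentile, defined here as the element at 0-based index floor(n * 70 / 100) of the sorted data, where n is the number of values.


The dataset has n = 17 elements.
Index = floor(17 * 70 / 100) = floor(1190 / 100) = floor(11.9) = 11
Counting from index 0 in the sorted data, the element at index 11 is 60.
Final answer: 60


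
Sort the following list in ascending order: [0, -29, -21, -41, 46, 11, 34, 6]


Original list: [0, -29, -21, -41, 46, 11, 34, 6]
Repeatedly take the smallest remaining element:
  Remaining [0, -29, -21, -41, 46, 11, 34, 6] -> smallest is -41
  Remaining [0, -29, -21, 46, 11, 34, 6] -> smallest is -29
  Remaining [0, -21, 46, 11, 34, 6] -> smallest is -21
  Remaining [0, 46, 11, 34, 6] -> smallest is 0
  Remaining [46, 11, 34, 6] -> smallest is 6
  Remaining [46, 11, 34] -> smallest is 11
  Remaining [46, 34] -> smallest is 34
  Remaining [46] -> smallest is 46
Collecting the picks in order gives the sorted list.
Final answer: [-41, -29, -21, 0, 6, 11, 34, 46]


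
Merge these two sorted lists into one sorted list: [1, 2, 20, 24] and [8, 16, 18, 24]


List A: [1, 2, 20, 24]
List B: [8, 16, 18, 24]
Repeatedly compare the front elements and take the smaller:
  1 vs 8 -> take 1
  2 vs 8 -> take 2
  20 vs 8 -> take 8
  20 vs 16 -> take 16
  20 vs 18 -> take 18
  20 vs 24 -> take 20
  24 vs 24 -> take 24
  A is exhausted; append the rest of B: [24]
Final answer: [1, 2, 8, 16, 18, 20, 24, 24]


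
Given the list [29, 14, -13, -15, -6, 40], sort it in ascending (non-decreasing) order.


Original list: [29, 14, -13, -15, -6, 40]
Repeatedly take the smallest remaining element:
  Remaining [29, 14, -13, -15, -6, 40] -> smallest is -15
  Remaining [29, 14, -13, -6, 40] -> smallest is -13
  Remaining [29, 14, -6, 40] -> smallest is -6
  Remaining [29, 14, 40] -> smallest is 14
  Remaining [29, 40] -> smallest is 29
  Remaining [40] -> smallest is 40
Collecting the picks in order gives the sorted list.
Final answer: [-15, -13, -6, 14, 29, 40]


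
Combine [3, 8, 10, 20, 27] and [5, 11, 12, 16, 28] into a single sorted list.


List A: [3, 8, 10, 20, 27]
List B: [5, 11, 12, 16, 28]
Repeatedly compare the front elements and take the smaller:
  3 vs 5 -> take 3
  8 vs 5 -> take 5
  8 vs 11 -> take 8
  10 vs 11 -> take 10
  20 vs 11 -> take 11
  20 vs 12 -> take 12
  20 vs 16 -> take 16
  20 vs 28 -> take 20
  27 vs 28 -> take 27
  A is exhausted; append the rest of B: [28]
Final answer: [3, 5, 8, 10, 11, 12, 16, 20, 27, 28]


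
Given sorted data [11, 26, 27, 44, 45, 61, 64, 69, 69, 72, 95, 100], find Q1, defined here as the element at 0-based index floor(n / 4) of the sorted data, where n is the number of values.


The list has n = 12 elements.
Q1 index = floor(12 / 4) = floor(3) = 3
Counting from index 0 in the sorted data, the element at index 3 is 44.
Final answer: 44


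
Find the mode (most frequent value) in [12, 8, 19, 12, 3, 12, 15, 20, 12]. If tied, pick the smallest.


Count the frequency of each value:
  3 appears 1 time(s)
  8 appears 1 time(s)
  12 appears 4 time(s)
  15 appears 1 time(s)
  19 appears 1 time(s)
  20 appears 1 time(s)
Maximum frequency is 4.
Only 12 reaches that frequency, so it is the mode.
Final answer: 12


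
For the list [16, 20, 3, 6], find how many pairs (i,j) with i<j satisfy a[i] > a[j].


For each element, count the later elements that are smaller than it:
  16 (index 0): smaller elements after it = [3, 6] -> 2
  20 (index 1): smaller elements after it = [3, 6] -> 2
  3 (index 2): smaller elements after it = [] -> 0
Total inversions = 2 + 2 + 0 = 4
Final answer: 4


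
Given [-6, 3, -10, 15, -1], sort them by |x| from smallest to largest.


Compute absolute values:
  |-6| = 6
  |3| = 3
  |-10| = 10
  |15| = 15
  |-1| = 1
Absolute values in increasing order: 1 < 3 < 6 < 10 < 15
Listing the original numbers in that order gives the answer.
Final answer: [-1, 3, -6, -10, 15]


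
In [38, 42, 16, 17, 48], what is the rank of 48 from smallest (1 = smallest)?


Sort ascending: [16, 17, 38, 42, 48]
Find 48 in the sorted list.
48 is at position 5 (1-indexed).
Final answer: 5


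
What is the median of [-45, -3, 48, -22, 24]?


First, sort the list: [-45, -22, -3, 24, 48]
The list has 5 elements (odd count).
The middle index is 2 (0-based), and the element there is -3.
Final answer: -3


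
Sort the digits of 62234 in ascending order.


The number 62234 has digits: 6, 2, 2, 3, 4
Sorted: 2, 2, 3, 4, 6
Joining the sorted digits gives the result.
Final answer: 22346


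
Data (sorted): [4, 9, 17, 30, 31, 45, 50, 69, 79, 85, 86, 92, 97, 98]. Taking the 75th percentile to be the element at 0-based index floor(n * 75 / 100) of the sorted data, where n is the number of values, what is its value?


The dataset has n = 14 elements.
Index = floor(14 * 75 / 100) = floor(1050 / 100) = floor(10.5) = 10
Counting from index 0 in the sorted data, the element at index 10 is 86.
Final answer: 86


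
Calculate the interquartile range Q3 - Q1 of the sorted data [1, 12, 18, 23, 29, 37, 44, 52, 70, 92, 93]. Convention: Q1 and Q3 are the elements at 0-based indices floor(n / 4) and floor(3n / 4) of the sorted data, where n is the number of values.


The data has n = 11 elements.
Q1 index = floor(11 / 4) = floor(2.75) = 2; Q3 index = floor(3 * 11 / 4) = floor(8.25) = 8
Q1 = element at index 2 = 18
Q3 = element at index 8 = 70
IQR = 70 - 18 = 52
Final answer: 52


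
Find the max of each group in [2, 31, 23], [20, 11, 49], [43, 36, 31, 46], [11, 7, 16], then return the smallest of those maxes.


Find max of each group:
  Group 1: [2, 31, 23] -> max = 31
  Group 2: [20, 11, 49] -> max = 49
  Group 3: [43, 36, 31, 46] -> max = 46
  Group 4: [11, 7, 16] -> max = 16
Maxes: [31, 49, 46, 16]
Minimum of maxes = 16
Final answer: 16


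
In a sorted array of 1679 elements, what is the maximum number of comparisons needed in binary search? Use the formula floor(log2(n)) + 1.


Binary search halves the search space each step.
Maximum comparisons = floor(log2(1679)) + 1
log2(1679) = 10.7134
floor(log2(1679)) = 10, so 10 + 1 = 11
Final answer: 11


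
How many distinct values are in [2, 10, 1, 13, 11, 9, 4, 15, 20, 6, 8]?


List all unique values:
Distinct values: [1, 2, 4, 6, 8, 9, 10, 11, 13, 15, 20]
Count = 11
Final answer: 11


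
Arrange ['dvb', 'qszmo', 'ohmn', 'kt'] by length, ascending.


Compute lengths:
  'dvb' has length 3
  'qszmo' has length 5
  'ohmn' has length 4
  'kt' has length 2
Lengths in increasing order: 2 < 3 < 4 < 5
Listing the words in that order gives the answer.
Final answer: ['kt', 'dvb', 'ohmn', 'qszmo']


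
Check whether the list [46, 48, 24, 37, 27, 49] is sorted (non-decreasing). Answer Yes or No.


Check consecutive pairs:
  46 <= 48? True
  48 <= 24? False
  24 <= 37? True
  37 <= 27? False
  27 <= 49? True
2 consecutive pair(s) are out of order, so the list is not sorted.
Final answer: No


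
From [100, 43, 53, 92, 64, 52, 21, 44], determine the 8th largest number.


Sort descending: [100, 92, 64, 53, 52, 44, 43, 21]
The 8th element (1-indexed) is at index 7.
Value = 21
Final answer: 21


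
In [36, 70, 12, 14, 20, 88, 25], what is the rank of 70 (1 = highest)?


Sort descending: [88, 70, 36, 25, 20, 14, 12]
Find 70 in the sorted list.
70 is at position 2.
Final answer: 2


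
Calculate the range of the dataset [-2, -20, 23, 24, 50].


Maximum value: 50
Minimum value: -20
Range = 50 - (-20) = 70
Final answer: 70


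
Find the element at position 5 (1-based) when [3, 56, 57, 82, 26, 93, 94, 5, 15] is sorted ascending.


Sort ascending: [3, 5, 15, 26, 56, 57, 82, 93, 94]
The 5th element (1-indexed) is at index 4.
Value = 56
Final answer: 56


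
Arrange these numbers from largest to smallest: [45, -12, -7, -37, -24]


Original list: [45, -12, -7, -37, -24]
Repeatedly take the largest remaining element:
  Remaining [45, -12, -7, -37, -24] -> largest is 45
  Remaining [-12, -7, -37, -24] -> largest is -7
  Remaining [-12, -37, -24] -> largest is -12
  Remaining [-37, -24] -> largest is -24
  Remaining [-37] -> largest is -37
Collecting the picks in order gives the descending list.
Final answer: [45, -7, -12, -24, -37]


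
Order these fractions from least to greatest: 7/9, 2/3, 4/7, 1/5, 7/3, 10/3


Convert to decimal for comparison:
  7/9 = 0.7778
  2/3 = 0.6667
  4/7 = 0.5714
  1/5 = 0.2
  7/3 = 2.3333
  10/3 = 3.3333
Decimals in increasing order: 0.2 < 0.5714 < 0.6667 < 0.7778 < 2.3333 < 3.3333
Writing each back as its fraction gives the sorted order.
Final answer: 1/5, 4/7, 2/3, 7/9, 7/3, 10/3


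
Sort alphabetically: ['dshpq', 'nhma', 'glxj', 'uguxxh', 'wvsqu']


Compare strings character by character (the first differing letter decides):
  'dshpq' < 'glxj' since 'd' < 'g' at position 1
  'glxj' < 'nhma' since 'g' < 'n' at position 1
  'nhma' < 'uguxxh' since 'n' < 'u' at position 1
  'uguxxh' < 'wvsqu' since 'u' < 'w' at position 1
Chaining these comparisons gives the alphabetical order.
Final answer: ['dshpq', 'glxj', 'nhma', 'uguxxh', 'wvsqu']


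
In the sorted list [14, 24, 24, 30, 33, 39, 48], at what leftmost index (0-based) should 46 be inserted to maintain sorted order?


List is sorted: [14, 24, 24, 30, 33, 39, 48]
We need the leftmost position where 46 can be inserted, i.e. the first index whose element is >= 46 (or the end of the list if none is).
Binary search with low=0, high=7 (0-based indices):
  low=0, high=7, mid=3: a[3]=30 < 46, so low = 4
  low=4, high=7, mid=5: a[5]=39 < 46, so low = 6
  low=6, high=7, mid=6: a[6]=48 >= 46, so high = 6
Now low = high = 6, so the insertion index is 6.
Final answer: 6


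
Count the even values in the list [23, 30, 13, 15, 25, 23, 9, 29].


Check each element:
  23 is odd
  30 is even
  13 is odd
  15 is odd
  25 is odd
  23 is odd
  9 is odd
  29 is odd
Evens: [30]
Count of evens = 1
Final answer: 1


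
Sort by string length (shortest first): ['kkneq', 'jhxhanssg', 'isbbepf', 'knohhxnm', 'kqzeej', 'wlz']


Compute lengths:
  'kkneq' has length 5
  'jhxhanssg' has length 9
  'isbbepf' has length 7
  'knohhxnm' has length 8
  'kqzeej' has length 6
  'wlz' has length 3
Lengths in increasing order: 3 < 5 < 6 < 7 < 8 < 9
Listing the words in that order gives the answer.
Final answer: ['wlz', 'kkneq', 'kqzeej', 'isbbepf', 'knohhxnm', 'jhxhanssg']


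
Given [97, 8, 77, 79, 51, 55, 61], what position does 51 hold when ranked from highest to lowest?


Sort descending: [97, 79, 77, 61, 55, 51, 8]
Find 51 in the sorted list.
51 is at position 6.
Final answer: 6


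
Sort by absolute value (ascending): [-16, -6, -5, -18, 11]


Compute absolute values:
  |-16| = 16
  |-6| = 6
  |-5| = 5
  |-18| = 18
  |11| = 11
Absolute values in increasing order: 5 < 6 < 11 < 16 < 18
Listing the original numbers in that order gives the answer.
Final answer: [-5, -6, 11, -16, -18]


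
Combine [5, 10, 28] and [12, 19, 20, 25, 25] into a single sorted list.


List A: [5, 10, 28]
List B: [12, 19, 20, 25, 25]
Repeatedly compare the front elements and take the smaller:
  5 vs 12 -> take 5
  10 vs 12 -> take 10
  28 vs 12 -> take 12
  28 vs 19 -> take 19
  28 vs 20 -> take 20
  28 vs 25 -> take 25
  28 vs 25 -> take 25
  B is exhausted; append the rest of A: [28]
Final answer: [5, 10, 12, 19, 20, 25, 25, 28]


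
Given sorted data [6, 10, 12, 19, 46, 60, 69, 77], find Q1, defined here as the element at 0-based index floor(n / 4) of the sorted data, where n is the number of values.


The list has n = 8 elements.
Q1 index = floor(8 / 4) = floor(2) = 2
Counting from index 0 in the sorted data, the element at index 2 is 12.
Final answer: 12


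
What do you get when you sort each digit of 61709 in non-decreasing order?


The number 61709 has digits: 6, 1, 7, 0, 9
Sorted: 0, 1, 6, 7, 9
Joining the sorted digits gives the result.
Final answer: 01679


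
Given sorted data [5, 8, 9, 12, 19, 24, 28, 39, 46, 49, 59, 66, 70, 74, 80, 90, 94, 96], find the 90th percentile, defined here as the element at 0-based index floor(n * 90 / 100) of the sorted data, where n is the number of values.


The dataset has n = 18 elements.
Index = floor(18 * 90 / 100) = floor(1620 / 100) = floor(16.2) = 16
Counting from index 0 in the sorted data, the element at index 16 is 94.
Final answer: 94


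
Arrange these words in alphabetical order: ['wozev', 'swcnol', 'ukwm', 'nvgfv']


Compare strings character by character (the first differing letter decides):
  'nvgfv' < 'swcnol' since 'n' < 's' at position 1
  'swcnol' < 'ukwm' since 's' < 'u' at position 1
  'ukwm' < 'wozev' since 'u' < 'w' at position 1
Chaining these comparisons gives the alphabetical order.
Final answer: ['nvgfv', 'swcnol', 'ukwm', 'wozev']


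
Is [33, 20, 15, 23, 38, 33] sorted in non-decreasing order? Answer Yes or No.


Check consecutive pairs:
  33 <= 20? False
  20 <= 15? False
  15 <= 23? True
  23 <= 38? True
  38 <= 33? False
3 consecutive pair(s) are out of order, so the list is not sorted.
Final answer: No


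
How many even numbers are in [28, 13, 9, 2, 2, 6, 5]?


Check each element:
  28 is even
  13 is odd
  9 is odd
  2 is even
  2 is even
  6 is even
  5 is odd
Evens: [28, 2, 2, 6]
Count of evens = 4
Final answer: 4


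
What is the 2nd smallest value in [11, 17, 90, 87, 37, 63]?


Sort ascending: [11, 17, 37, 63, 87, 90]
The 2nd element (1-indexed) is at index 1.
Value = 17
Final answer: 17


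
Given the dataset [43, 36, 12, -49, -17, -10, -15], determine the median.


First, sort the list: [-49, -17, -15, -10, 12, 36, 43]
The list has 7 elements (odd count).
The middle index is 3 (0-based), and the element there is -10.
Final answer: -10


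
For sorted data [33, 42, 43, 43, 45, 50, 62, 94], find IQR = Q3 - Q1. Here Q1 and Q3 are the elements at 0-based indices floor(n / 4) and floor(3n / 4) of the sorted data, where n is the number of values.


The data has n = 8 elements.
Q1 index = floor(8 / 4) = floor(2) = 2; Q3 index = floor(3 * 8 / 4) = floor(6) = 6
Q1 = element at index 2 = 43
Q3 = element at index 6 = 62
IQR = 62 - 43 = 19
Final answer: 19


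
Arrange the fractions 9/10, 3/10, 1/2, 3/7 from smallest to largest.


Convert to decimal for comparison:
  9/10 = 0.9
  3/10 = 0.3
  1/2 = 0.5
  3/7 = 0.4286
Decimals in increasing order: 0.3 < 0.4286 < 0.5 < 0.9
Writing each back as its fraction gives the sorted order.
Final answer: 3/10, 3/7, 1/2, 9/10


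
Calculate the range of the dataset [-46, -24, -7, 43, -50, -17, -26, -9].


Maximum value: 43
Minimum value: -50
Range = 43 - (-50) = 93
Final answer: 93


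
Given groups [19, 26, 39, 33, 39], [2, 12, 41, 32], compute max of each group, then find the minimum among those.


Find max of each group:
  Group 1: [19, 26, 39, 33, 39] -> max = 39
  Group 2: [2, 12, 41, 32] -> max = 41
Maxes: [39, 41]
Minimum of maxes = 39
Final answer: 39


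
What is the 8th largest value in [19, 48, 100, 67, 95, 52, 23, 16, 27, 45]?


Sort descending: [100, 95, 67, 52, 48, 45, 27, 23, 19, 16]
The 8th element (1-indexed) is at index 7.
Value = 23
Final answer: 23


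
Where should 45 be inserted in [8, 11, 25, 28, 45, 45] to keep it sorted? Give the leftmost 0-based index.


List is sorted: [8, 11, 25, 28, 45, 45]
We need the leftmost position where 45 can be inserted, i.e. the first index whose element is >= 45 (or the end of the list if none is).
Binary search with low=0, high=6 (0-based indices):
  low=0, high=6, mid=3: a[3]=28 < 45, so low = 4
  low=4, high=6, mid=5: a[5]=45 >= 45, so high = 5
  low=4, high=5, mid=4: a[4]=45 >= 45, so high = 4
Now low = high = 4, so the insertion index is 4.
Final answer: 4


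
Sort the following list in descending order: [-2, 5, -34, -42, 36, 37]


Original list: [-2, 5, -34, -42, 36, 37]
Repeatedly take the largest remaining element:
  Remaining [-2, 5, -34, -42, 36, 37] -> largest is 37
  Remaining [-2, 5, -34, -42, 36] -> largest is 36
  Remaining [-2, 5, -34, -42] -> largest is 5
  Remaining [-2, -34, -42] -> largest is -2
  Remaining [-34, -42] -> largest is -34
  Remaining [-42] -> largest is -42
Collecting the picks in order gives the descending list.
Final answer: [37, 36, 5, -2, -34, -42]


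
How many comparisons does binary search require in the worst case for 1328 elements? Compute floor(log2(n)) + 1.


Binary search halves the search space each step.
Maximum comparisons = floor(log2(1328)) + 1
log2(1328) = 10.375
floor(log2(1328)) = 10, so 10 + 1 = 11
Final answer: 11


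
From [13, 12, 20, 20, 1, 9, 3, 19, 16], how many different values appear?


List all unique values:
Distinct values: [1, 3, 9, 12, 13, 16, 19, 20]
Count = 8
Final answer: 8


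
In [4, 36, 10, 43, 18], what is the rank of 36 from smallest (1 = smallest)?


Sort ascending: [4, 10, 18, 36, 43]
Find 36 in the sorted list.
36 is at position 4 (1-indexed).
Final answer: 4


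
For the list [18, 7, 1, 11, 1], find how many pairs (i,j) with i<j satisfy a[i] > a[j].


For each element, count the later elements that are smaller than it:
  18 (index 0): smaller elements after it = [7, 1, 11, 1] -> 4
  7 (index 1): smaller elements after it = [1, 1] -> 2
  1 (index 2): smaller elements after it = [] -> 0
  11 (index 3): smaller elements after it = [1] -> 1
Total inversions = 4 + 2 + 0 + 1 = 7
Final answer: 7


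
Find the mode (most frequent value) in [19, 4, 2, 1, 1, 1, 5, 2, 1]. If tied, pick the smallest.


Count the frequency of each value:
  1 appears 4 time(s)
  2 appears 2 time(s)
  4 appears 1 time(s)
  5 appears 1 time(s)
  19 appears 1 time(s)
Maximum frequency is 4.
Only 1 reaches that frequency, so it is the mode.
Final answer: 1


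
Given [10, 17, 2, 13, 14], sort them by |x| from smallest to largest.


Compute absolute values:
  |10| = 10
  |17| = 17
  |2| = 2
  |13| = 13
  |14| = 14
Absolute values in increasing order: 2 < 10 < 13 < 14 < 17
Listing the original numbers in that order gives the answer.
Final answer: [2, 10, 13, 14, 17]


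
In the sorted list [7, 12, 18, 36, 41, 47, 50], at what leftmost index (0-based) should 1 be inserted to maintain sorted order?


List is sorted: [7, 12, 18, 36, 41, 47, 50]
We need the leftmost position where 1 can be inserted, i.e. the first index whose element is >= 1 (or the end of the list if none is).
Binary search with low=0, high=7 (0-based indices):
  low=0, high=7, mid=3: a[3]=36 >= 1, so high = 3
  low=0, high=3, mid=1: a[1]=12 >= 1, so high = 1
  low=0, high=1, mid=0: a[0]=7 >= 1, so high = 0
Now low = high = 0, so the insertion index is 0.
Final answer: 0


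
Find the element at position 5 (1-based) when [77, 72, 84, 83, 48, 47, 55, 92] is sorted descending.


Sort descending: [92, 84, 83, 77, 72, 55, 48, 47]
The 5th element (1-indexed) is at index 4.
Value = 72
Final answer: 72


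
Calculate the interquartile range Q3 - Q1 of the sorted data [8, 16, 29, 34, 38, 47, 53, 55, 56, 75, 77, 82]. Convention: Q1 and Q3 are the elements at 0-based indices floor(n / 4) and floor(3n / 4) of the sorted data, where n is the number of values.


The data has n = 12 elements.
Q1 index = floor(12 / 4) = floor(3) = 3; Q3 index = floor(3 * 12 / 4) = floor(9) = 9
Q1 = element at index 3 = 34
Q3 = element at index 9 = 75
IQR = 75 - 34 = 41
Final answer: 41


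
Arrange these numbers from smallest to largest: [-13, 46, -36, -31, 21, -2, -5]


Original list: [-13, 46, -36, -31, 21, -2, -5]
Repeatedly take the smallest remaining element:
  Remaining [-13, 46, -36, -31, 21, -2, -5] -> smallest is -36
  Remaining [-13, 46, -31, 21, -2, -5] -> smallest is -31
  Remaining [-13, 46, 21, -2, -5] -> smallest is -13
  Remaining [46, 21, -2, -5] -> smallest is -5
  Remaining [46, 21, -2] -> smallest is -2
  Remaining [46, 21] -> smallest is 21
  Remaining [46] -> smallest is 46
Collecting the picks in order gives the sorted list.
Final answer: [-36, -31, -13, -5, -2, 21, 46]


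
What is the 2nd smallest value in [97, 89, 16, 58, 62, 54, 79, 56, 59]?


Sort ascending: [16, 54, 56, 58, 59, 62, 79, 89, 97]
The 2nd element (1-indexed) is at index 1.
Value = 54
Final answer: 54


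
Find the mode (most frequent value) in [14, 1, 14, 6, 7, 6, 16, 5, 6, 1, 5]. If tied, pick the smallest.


Count the frequency of each value:
  1 appears 2 time(s)
  5 appears 2 time(s)
  6 appears 3 time(s)
  7 appears 1 time(s)
  14 appears 2 time(s)
  16 appears 1 time(s)
Maximum frequency is 3.
Only 6 reaches that frequency, so it is the mode.
Final answer: 6


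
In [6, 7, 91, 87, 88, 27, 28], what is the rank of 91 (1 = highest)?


Sort descending: [91, 88, 87, 28, 27, 7, 6]
Find 91 in the sorted list.
91 is at position 1.
Final answer: 1


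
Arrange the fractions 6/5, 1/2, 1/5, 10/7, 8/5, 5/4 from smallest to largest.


Convert to decimal for comparison:
  6/5 = 1.2
  1/2 = 0.5
  1/5 = 0.2
  10/7 = 1.4286
  8/5 = 1.6
  5/4 = 1.25
Decimals in increasing order: 0.2 < 0.5 < 1.2 < 1.25 < 1.4286 < 1.6
Writing each back as its fraction gives the sorted order.
Final answer: 1/5, 1/2, 6/5, 5/4, 10/7, 8/5


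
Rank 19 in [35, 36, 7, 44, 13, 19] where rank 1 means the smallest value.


Sort ascending: [7, 13, 19, 35, 36, 44]
Find 19 in the sorted list.
19 is at position 3 (1-indexed).
Final answer: 3


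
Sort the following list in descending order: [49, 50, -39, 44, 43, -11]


Original list: [49, 50, -39, 44, 43, -11]
Repeatedly take the largest remaining element:
  Remaining [49, 50, -39, 44, 43, -11] -> largest is 50
  Remaining [49, -39, 44, 43, -11] -> largest is 49
  Remaining [-39, 44, 43, -11] -> largest is 44
  Remaining [-39, 43, -11] -> largest is 43
  Remaining [-39, -11] -> largest is -11
  Remaining [-39] -> largest is -39
Collecting the picks in order gives the descending list.
Final answer: [50, 49, 44, 43, -11, -39]


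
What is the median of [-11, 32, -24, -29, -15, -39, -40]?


First, sort the list: [-40, -39, -29, -24, -15, -11, 32]
The list has 7 elements (odd count).
The middle index is 3 (0-based), and the element there is -24.
Final answer: -24


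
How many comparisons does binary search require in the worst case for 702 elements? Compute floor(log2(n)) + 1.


Binary search halves the search space each step.
Maximum comparisons = floor(log2(702)) + 1
log2(702) = 9.4553
floor(log2(702)) = 9, so 9 + 1 = 10
Final answer: 10


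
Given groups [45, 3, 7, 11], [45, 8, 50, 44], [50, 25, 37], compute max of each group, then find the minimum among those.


Find max of each group:
  Group 1: [45, 3, 7, 11] -> max = 45
  Group 2: [45, 8, 50, 44] -> max = 50
  Group 3: [50, 25, 37] -> max = 50
Maxes: [45, 50, 50]
Minimum of maxes = 45
Final answer: 45


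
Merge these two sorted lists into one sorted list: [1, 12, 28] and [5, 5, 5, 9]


List A: [1, 12, 28]
List B: [5, 5, 5, 9]
Repeatedly compare the front elements and take the smaller:
  1 vs 5 -> take 1
  12 vs 5 -> take 5
  12 vs 5 -> take 5
  12 vs 5 -> take 5
  12 vs 9 -> take 9
  B is exhausted; append the rest of A: [12, 28]
Final answer: [1, 5, 5, 5, 9, 12, 28]


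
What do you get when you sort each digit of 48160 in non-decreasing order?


The number 48160 has digits: 4, 8, 1, 6, 0
Sorted: 0, 1, 4, 6, 8
Joining the sorted digits gives the result.
Final answer: 01468


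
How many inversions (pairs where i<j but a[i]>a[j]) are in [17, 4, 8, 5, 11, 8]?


For each element, count the later elements that are smaller than it:
  17 (index 0): smaller elements after it = [4, 8, 5, 11, 8] -> 5
  4 (index 1): smaller elements after it = [] -> 0
  8 (index 2): smaller elements after it = [5] -> 1
  5 (index 3): smaller elements after it = [] -> 0
  11 (index 4): smaller elements after it = [8] -> 1
Total inversions = 5 + 0 + 1 + 0 + 1 = 7
Final answer: 7


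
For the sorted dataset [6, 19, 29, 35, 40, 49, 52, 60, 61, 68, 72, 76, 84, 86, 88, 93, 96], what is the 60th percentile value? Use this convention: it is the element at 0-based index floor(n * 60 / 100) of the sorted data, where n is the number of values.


The dataset has n = 17 elements.
Index = floor(17 * 60 / 100) = floor(1020 / 100) = floor(10.2) = 10
Counting from index 0 in the sorted data, the element at index 10 is 72.
Final answer: 72


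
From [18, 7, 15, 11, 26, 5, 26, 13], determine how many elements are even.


Check each element:
  18 is even
  7 is odd
  15 is odd
  11 is odd
  26 is even
  5 is odd
  26 is even
  13 is odd
Evens: [18, 26, 26]
Count of evens = 3
Final answer: 3


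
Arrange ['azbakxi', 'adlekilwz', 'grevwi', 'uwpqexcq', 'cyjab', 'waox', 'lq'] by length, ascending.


Compute lengths:
  'azbakxi' has length 7
  'adlekilwz' has length 9
  'grevwi' has length 6
  'uwpqexcq' has length 8
  'cyjab' has length 5
  'waox' has length 4
  'lq' has length 2
Lengths in increasing order: 2 < 4 < 5 < 6 < 7 < 8 < 9
Listing the words in that order gives the answer.
Final answer: ['lq', 'waox', 'cyjab', 'grevwi', 'azbakxi', 'uwpqexcq', 'adlekilwz']


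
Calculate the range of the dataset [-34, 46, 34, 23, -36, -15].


Maximum value: 46
Minimum value: -36
Range = 46 - (-36) = 82
Final answer: 82


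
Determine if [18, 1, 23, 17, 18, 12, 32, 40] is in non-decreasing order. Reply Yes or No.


Check consecutive pairs:
  18 <= 1? False
  1 <= 23? True
  23 <= 17? False
  17 <= 18? True
  18 <= 12? False
  12 <= 32? True
  32 <= 40? True
3 consecutive pair(s) are out of order, so the list is not sorted.
Final answer: No


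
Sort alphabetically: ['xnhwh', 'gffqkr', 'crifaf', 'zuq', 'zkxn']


Compare strings character by character (the first differing letter decides):
  'crifaf' < 'gffqkr' since 'c' < 'g' at position 1
  'gffqkr' < 'xnhwh' since 'g' < 'x' at position 1
  'xnhwh' < 'zkxn' since 'x' < 'z' at position 1
  'zkxn' < 'zuq' since 'k' < 'u' at position 2
Chaining these comparisons gives the alphabetical order.
Final answer: ['crifaf', 'gffqkr', 'xnhwh', 'zkxn', 'zuq']


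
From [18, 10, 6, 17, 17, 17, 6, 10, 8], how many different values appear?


List all unique values:
Distinct values: [6, 8, 10, 17, 18]
Count = 5
Final answer: 5


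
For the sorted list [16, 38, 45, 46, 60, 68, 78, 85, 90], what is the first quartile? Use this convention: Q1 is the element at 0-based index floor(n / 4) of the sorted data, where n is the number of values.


The list has n = 9 elements.
Q1 index = floor(9 / 4) = floor(2.25) = 2
Counting from index 0 in the sorted data, the element at index 2 is 45.
Final answer: 45


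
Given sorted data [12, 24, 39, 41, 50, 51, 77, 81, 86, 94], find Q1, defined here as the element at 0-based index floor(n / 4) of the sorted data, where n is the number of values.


The list has n = 10 elements.
Q1 index = floor(10 / 4) = floor(2.5) = 2
Counting from index 0 in the sorted data, the element at index 2 is 39.
Final answer: 39


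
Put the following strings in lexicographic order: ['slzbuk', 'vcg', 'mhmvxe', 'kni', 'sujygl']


Compare strings character by character (the first differing letter decides):
  'kni' < 'mhmvxe' since 'k' < 'm' at position 1
  'mhmvxe' < 'slzbuk' since 'm' < 's' at position 1
  'slzbuk' < 'sujygl' since 'l' < 'u' at position 2
  'sujygl' < 'vcg' since 's' < 'v' at position 1
Chaining these comparisons gives the alphabetical order.
Final answer: ['kni', 'mhmvxe', 'slzbuk', 'sujygl', 'vcg']


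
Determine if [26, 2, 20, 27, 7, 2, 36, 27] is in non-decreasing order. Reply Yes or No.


Check consecutive pairs:
  26 <= 2? False
  2 <= 20? True
  20 <= 27? True
  27 <= 7? False
  7 <= 2? False
  2 <= 36? True
  36 <= 27? False
4 consecutive pair(s) are out of order, so the list is not sorted.
Final answer: No


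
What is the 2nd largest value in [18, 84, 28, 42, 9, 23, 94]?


Sort descending: [94, 84, 42, 28, 23, 18, 9]
The 2nd element (1-indexed) is at index 1.
Value = 84
Final answer: 84


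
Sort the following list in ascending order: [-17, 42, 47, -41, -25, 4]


Original list: [-17, 42, 47, -41, -25, 4]
Repeatedly take the smallest remaining element:
  Remaining [-17, 42, 47, -41, -25, 4] -> smallest is -41
  Remaining [-17, 42, 47, -25, 4] -> smallest is -25
  Remaining [-17, 42, 47, 4] -> smallest is -17
  Remaining [42, 47, 4] -> smallest is 4
  Remaining [42, 47] -> smallest is 42
  Remaining [47] -> smallest is 47
Collecting the picks in order gives the sorted list.
Final answer: [-41, -25, -17, 4, 42, 47]


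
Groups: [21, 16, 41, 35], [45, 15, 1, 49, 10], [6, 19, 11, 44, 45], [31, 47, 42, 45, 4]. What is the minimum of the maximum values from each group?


Find max of each group:
  Group 1: [21, 16, 41, 35] -> max = 41
  Group 2: [45, 15, 1, 49, 10] -> max = 49
  Group 3: [6, 19, 11, 44, 45] -> max = 45
  Group 4: [31, 47, 42, 45, 4] -> max = 47
Maxes: [41, 49, 45, 47]
Minimum of maxes = 41
Final answer: 41


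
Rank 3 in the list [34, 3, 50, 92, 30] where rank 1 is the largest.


Sort descending: [92, 50, 34, 30, 3]
Find 3 in the sorted list.
3 is at position 5.
Final answer: 5


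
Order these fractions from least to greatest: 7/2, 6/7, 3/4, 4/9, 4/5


Convert to decimal for comparison:
  7/2 = 3.5
  6/7 = 0.8571
  3/4 = 0.75
  4/9 = 0.4444
  4/5 = 0.8
Decimals in increasing order: 0.4444 < 0.75 < 0.8 < 0.8571 < 3.5
Writing each back as its fraction gives the sorted order.
Final answer: 4/9, 3/4, 4/5, 6/7, 7/2


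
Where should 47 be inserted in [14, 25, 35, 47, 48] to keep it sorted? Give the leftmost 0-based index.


List is sorted: [14, 25, 35, 47, 48]
We need the leftmost position where 47 can be inserted, i.e. the first index whose element is >= 47 (or the end of the list if none is).
Binary search with low=0, high=5 (0-based indices):
  low=0, high=5, mid=2: a[2]=35 < 47, so low = 3
  low=3, high=5, mid=4: a[4]=48 >= 47, so high = 4
  low=3, high=4, mid=3: a[3]=47 >= 47, so high = 3
Now low = high = 3, so the insertion index is 3.
Final answer: 3


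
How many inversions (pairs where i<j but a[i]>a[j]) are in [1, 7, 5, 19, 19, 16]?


For each element, count the later elements that are smaller than it:
  1 (index 0): smaller elements after it = [] -> 0
  7 (index 1): smaller elements after it = [5] -> 1
  5 (index 2): smaller elements after it = [] -> 0
  19 (index 3): smaller elements after it = [16] -> 1
  19 (index 4): smaller elements after it = [16] -> 1
Total inversions = 0 + 1 + 0 + 1 + 1 = 3
Final answer: 3


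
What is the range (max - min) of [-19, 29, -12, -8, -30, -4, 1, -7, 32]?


Maximum value: 32
Minimum value: -30
Range = 32 - (-30) = 62
Final answer: 62


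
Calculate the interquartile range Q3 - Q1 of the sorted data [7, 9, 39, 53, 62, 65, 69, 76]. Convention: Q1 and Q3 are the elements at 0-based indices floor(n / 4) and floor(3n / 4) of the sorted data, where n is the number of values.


The data has n = 8 elements.
Q1 index = floor(8 / 4) = floor(2) = 2; Q3 index = floor(3 * 8 / 4) = floor(6) = 6
Q1 = element at index 2 = 39
Q3 = element at index 6 = 69
IQR = 69 - 39 = 30
Final answer: 30


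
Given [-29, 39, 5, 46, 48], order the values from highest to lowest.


Original list: [-29, 39, 5, 46, 48]
Repeatedly take the largest remaining element:
  Remaining [-29, 39, 5, 46, 48] -> largest is 48
  Remaining [-29, 39, 5, 46] -> largest is 46
  Remaining [-29, 39, 5] -> largest is 39
  Remaining [-29, 5] -> largest is 5
  Remaining [-29] -> largest is -29
Collecting the picks in order gives the descending list.
Final answer: [48, 46, 39, 5, -29]
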